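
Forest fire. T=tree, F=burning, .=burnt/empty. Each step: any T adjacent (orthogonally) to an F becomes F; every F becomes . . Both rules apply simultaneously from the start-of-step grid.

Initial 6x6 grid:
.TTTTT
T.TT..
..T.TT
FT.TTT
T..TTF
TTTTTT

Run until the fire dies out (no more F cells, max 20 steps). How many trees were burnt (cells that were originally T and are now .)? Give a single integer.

Step 1: +5 fires, +2 burnt (F count now 5)
Step 2: +5 fires, +5 burnt (F count now 5)
Step 3: +4 fires, +5 burnt (F count now 4)
Step 4: +1 fires, +4 burnt (F count now 1)
Step 5: +0 fires, +1 burnt (F count now 0)
Fire out after step 5
Initially T: 24, now '.': 27
Total burnt (originally-T cells now '.'): 15

Answer: 15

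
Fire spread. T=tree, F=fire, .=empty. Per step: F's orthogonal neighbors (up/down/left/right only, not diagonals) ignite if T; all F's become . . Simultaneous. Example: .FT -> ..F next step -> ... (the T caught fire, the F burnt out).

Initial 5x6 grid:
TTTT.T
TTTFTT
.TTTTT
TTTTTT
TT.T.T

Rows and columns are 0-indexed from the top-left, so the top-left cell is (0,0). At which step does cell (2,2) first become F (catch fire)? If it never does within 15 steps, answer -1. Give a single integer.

Step 1: cell (2,2)='T' (+4 fires, +1 burnt)
Step 2: cell (2,2)='F' (+6 fires, +4 burnt)
  -> target ignites at step 2
Step 3: cell (2,2)='.' (+8 fires, +6 burnt)
Step 4: cell (2,2)='.' (+3 fires, +8 burnt)
Step 5: cell (2,2)='.' (+3 fires, +3 burnt)
Step 6: cell (2,2)='.' (+1 fires, +3 burnt)
Step 7: cell (2,2)='.' (+0 fires, +1 burnt)
  fire out at step 7

2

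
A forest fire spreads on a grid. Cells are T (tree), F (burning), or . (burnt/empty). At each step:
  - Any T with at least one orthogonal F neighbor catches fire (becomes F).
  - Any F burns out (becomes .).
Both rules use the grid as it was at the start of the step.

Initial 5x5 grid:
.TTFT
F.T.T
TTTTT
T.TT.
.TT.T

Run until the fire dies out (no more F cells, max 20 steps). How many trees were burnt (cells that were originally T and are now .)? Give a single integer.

Step 1: +3 fires, +2 burnt (F count now 3)
Step 2: +5 fires, +3 burnt (F count now 5)
Step 3: +2 fires, +5 burnt (F count now 2)
Step 4: +2 fires, +2 burnt (F count now 2)
Step 5: +2 fires, +2 burnt (F count now 2)
Step 6: +1 fires, +2 burnt (F count now 1)
Step 7: +0 fires, +1 burnt (F count now 0)
Fire out after step 7
Initially T: 16, now '.': 24
Total burnt (originally-T cells now '.'): 15

Answer: 15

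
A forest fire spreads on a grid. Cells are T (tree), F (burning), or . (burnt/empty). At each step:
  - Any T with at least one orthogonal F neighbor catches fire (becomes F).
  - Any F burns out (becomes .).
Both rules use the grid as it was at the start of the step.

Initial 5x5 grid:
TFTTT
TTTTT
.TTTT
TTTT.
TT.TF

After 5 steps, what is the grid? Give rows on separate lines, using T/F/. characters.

Step 1: 4 trees catch fire, 2 burn out
  F.FTT
  TFTTT
  .TTTT
  TTTT.
  TT.F.
Step 2: 5 trees catch fire, 4 burn out
  ...FT
  F.FTT
  .FTTT
  TTTF.
  TT...
Step 3: 6 trees catch fire, 5 burn out
  ....F
  ...FT
  ..FFT
  TFF..
  TT...
Step 4: 4 trees catch fire, 6 burn out
  .....
  ....F
  ....F
  F....
  TF...
Step 5: 1 trees catch fire, 4 burn out
  .....
  .....
  .....
  .....
  F....

.....
.....
.....
.....
F....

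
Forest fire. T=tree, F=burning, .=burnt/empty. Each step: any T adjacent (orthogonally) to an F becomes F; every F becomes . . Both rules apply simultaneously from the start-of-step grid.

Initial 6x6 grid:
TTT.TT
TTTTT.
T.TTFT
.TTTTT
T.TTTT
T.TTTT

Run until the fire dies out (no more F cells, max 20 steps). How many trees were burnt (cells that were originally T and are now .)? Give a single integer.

Answer: 27

Derivation:
Step 1: +4 fires, +1 burnt (F count now 4)
Step 2: +6 fires, +4 burnt (F count now 6)
Step 3: +6 fires, +6 burnt (F count now 6)
Step 4: +6 fires, +6 burnt (F count now 6)
Step 5: +3 fires, +6 burnt (F count now 3)
Step 6: +2 fires, +3 burnt (F count now 2)
Step 7: +0 fires, +2 burnt (F count now 0)
Fire out after step 7
Initially T: 29, now '.': 34
Total burnt (originally-T cells now '.'): 27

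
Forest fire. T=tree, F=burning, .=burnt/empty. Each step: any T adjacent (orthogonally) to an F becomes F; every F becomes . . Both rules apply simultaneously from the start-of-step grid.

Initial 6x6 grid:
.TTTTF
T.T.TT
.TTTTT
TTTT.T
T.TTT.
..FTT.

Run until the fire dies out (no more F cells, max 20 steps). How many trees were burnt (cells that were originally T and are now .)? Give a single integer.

Step 1: +4 fires, +2 burnt (F count now 4)
Step 2: +6 fires, +4 burnt (F count now 6)
Step 3: +7 fires, +6 burnt (F count now 7)
Step 4: +5 fires, +7 burnt (F count now 5)
Step 5: +1 fires, +5 burnt (F count now 1)
Step 6: +0 fires, +1 burnt (F count now 0)
Fire out after step 6
Initially T: 24, now '.': 35
Total burnt (originally-T cells now '.'): 23

Answer: 23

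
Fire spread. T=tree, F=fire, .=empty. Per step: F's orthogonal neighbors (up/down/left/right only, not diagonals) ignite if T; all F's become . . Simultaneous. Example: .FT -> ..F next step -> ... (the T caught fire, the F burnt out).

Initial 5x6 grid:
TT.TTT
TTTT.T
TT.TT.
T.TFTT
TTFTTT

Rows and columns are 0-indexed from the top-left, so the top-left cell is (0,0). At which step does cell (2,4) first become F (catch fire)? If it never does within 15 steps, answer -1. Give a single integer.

Step 1: cell (2,4)='T' (+5 fires, +2 burnt)
Step 2: cell (2,4)='F' (+5 fires, +5 burnt)
  -> target ignites at step 2
Step 3: cell (2,4)='.' (+4 fires, +5 burnt)
Step 4: cell (2,4)='.' (+3 fires, +4 burnt)
Step 5: cell (2,4)='.' (+4 fires, +3 burnt)
Step 6: cell (2,4)='.' (+2 fires, +4 burnt)
Step 7: cell (2,4)='.' (+0 fires, +2 burnt)
  fire out at step 7

2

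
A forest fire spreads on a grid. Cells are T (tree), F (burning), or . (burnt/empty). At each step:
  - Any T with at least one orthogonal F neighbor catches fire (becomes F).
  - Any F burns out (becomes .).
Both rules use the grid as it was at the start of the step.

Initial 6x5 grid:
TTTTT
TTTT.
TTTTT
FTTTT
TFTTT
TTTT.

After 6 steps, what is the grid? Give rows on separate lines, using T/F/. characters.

Step 1: 5 trees catch fire, 2 burn out
  TTTTT
  TTTT.
  FTTTT
  .FTTT
  F.FTT
  TFTT.
Step 2: 6 trees catch fire, 5 burn out
  TTTTT
  FTTT.
  .FTTT
  ..FTT
  ...FT
  F.FT.
Step 3: 6 trees catch fire, 6 burn out
  FTTTT
  .FTT.
  ..FTT
  ...FT
  ....F
  ...F.
Step 4: 4 trees catch fire, 6 burn out
  .FTTT
  ..FT.
  ...FT
  ....F
  .....
  .....
Step 5: 3 trees catch fire, 4 burn out
  ..FTT
  ...F.
  ....F
  .....
  .....
  .....
Step 6: 1 trees catch fire, 3 burn out
  ...FT
  .....
  .....
  .....
  .....
  .....

...FT
.....
.....
.....
.....
.....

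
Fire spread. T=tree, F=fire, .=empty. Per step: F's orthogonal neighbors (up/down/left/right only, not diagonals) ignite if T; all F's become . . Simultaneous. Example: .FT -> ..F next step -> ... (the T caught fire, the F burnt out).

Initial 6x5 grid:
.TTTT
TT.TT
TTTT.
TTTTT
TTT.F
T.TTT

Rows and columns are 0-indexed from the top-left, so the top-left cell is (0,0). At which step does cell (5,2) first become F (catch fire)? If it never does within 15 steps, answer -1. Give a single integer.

Step 1: cell (5,2)='T' (+2 fires, +1 burnt)
Step 2: cell (5,2)='T' (+2 fires, +2 burnt)
Step 3: cell (5,2)='F' (+3 fires, +2 burnt)
  -> target ignites at step 3
Step 4: cell (5,2)='.' (+4 fires, +3 burnt)
Step 5: cell (5,2)='.' (+5 fires, +4 burnt)
Step 6: cell (5,2)='.' (+5 fires, +5 burnt)
Step 7: cell (5,2)='.' (+3 fires, +5 burnt)
Step 8: cell (5,2)='.' (+0 fires, +3 burnt)
  fire out at step 8

3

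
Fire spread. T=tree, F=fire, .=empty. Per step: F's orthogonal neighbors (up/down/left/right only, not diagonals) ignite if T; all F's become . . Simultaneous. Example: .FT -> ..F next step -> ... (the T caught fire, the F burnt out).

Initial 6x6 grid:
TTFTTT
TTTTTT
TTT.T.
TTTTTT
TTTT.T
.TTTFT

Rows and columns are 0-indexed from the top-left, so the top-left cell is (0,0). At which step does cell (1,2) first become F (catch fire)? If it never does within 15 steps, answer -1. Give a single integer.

Step 1: cell (1,2)='F' (+5 fires, +2 burnt)
  -> target ignites at step 1
Step 2: cell (1,2)='.' (+8 fires, +5 burnt)
Step 3: cell (1,2)='.' (+9 fires, +8 burnt)
Step 4: cell (1,2)='.' (+6 fires, +9 burnt)
Step 5: cell (1,2)='.' (+2 fires, +6 burnt)
Step 6: cell (1,2)='.' (+0 fires, +2 burnt)
  fire out at step 6

1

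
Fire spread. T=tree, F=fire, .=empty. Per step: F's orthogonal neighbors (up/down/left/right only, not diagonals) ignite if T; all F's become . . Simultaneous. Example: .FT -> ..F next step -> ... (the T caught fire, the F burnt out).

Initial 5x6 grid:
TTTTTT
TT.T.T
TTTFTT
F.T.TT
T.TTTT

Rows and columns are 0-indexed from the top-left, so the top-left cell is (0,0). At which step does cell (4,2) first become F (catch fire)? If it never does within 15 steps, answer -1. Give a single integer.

Step 1: cell (4,2)='T' (+5 fires, +2 burnt)
Step 2: cell (4,2)='T' (+6 fires, +5 burnt)
Step 3: cell (4,2)='F' (+8 fires, +6 burnt)
  -> target ignites at step 3
Step 4: cell (4,2)='.' (+4 fires, +8 burnt)
Step 5: cell (4,2)='.' (+0 fires, +4 burnt)
  fire out at step 5

3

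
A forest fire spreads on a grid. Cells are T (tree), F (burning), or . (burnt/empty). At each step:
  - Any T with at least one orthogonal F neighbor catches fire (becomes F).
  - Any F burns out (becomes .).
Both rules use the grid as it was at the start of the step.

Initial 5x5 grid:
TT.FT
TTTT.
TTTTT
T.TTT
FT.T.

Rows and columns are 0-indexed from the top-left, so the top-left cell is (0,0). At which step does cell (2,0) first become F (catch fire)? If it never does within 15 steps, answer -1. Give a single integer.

Step 1: cell (2,0)='T' (+4 fires, +2 burnt)
Step 2: cell (2,0)='F' (+3 fires, +4 burnt)
  -> target ignites at step 2
Step 3: cell (2,0)='.' (+6 fires, +3 burnt)
Step 4: cell (2,0)='.' (+5 fires, +6 burnt)
Step 5: cell (2,0)='.' (+0 fires, +5 burnt)
  fire out at step 5

2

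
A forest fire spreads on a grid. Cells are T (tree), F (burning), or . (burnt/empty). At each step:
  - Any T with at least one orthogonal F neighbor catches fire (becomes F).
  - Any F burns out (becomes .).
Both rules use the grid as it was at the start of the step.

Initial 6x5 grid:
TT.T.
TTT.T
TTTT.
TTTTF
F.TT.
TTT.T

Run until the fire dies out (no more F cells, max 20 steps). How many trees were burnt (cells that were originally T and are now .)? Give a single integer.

Step 1: +3 fires, +2 burnt (F count now 3)
Step 2: +6 fires, +3 burnt (F count now 6)
Step 3: +5 fires, +6 burnt (F count now 5)
Step 4: +3 fires, +5 burnt (F count now 3)
Step 5: +1 fires, +3 burnt (F count now 1)
Step 6: +0 fires, +1 burnt (F count now 0)
Fire out after step 6
Initially T: 21, now '.': 27
Total burnt (originally-T cells now '.'): 18

Answer: 18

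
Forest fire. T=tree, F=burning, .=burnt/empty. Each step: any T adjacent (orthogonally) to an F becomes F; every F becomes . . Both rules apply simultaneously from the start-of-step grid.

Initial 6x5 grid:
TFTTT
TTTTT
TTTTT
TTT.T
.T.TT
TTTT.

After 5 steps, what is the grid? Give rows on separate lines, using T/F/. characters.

Step 1: 3 trees catch fire, 1 burn out
  F.FTT
  TFTTT
  TTTTT
  TTT.T
  .T.TT
  TTTT.
Step 2: 4 trees catch fire, 3 burn out
  ...FT
  F.FTT
  TFTTT
  TTT.T
  .T.TT
  TTTT.
Step 3: 5 trees catch fire, 4 burn out
  ....F
  ...FT
  F.FTT
  TFT.T
  .T.TT
  TTTT.
Step 4: 5 trees catch fire, 5 burn out
  .....
  ....F
  ...FT
  F.F.T
  .F.TT
  TTTT.
Step 5: 2 trees catch fire, 5 burn out
  .....
  .....
  ....F
  ....T
  ...TT
  TFTT.

.....
.....
....F
....T
...TT
TFTT.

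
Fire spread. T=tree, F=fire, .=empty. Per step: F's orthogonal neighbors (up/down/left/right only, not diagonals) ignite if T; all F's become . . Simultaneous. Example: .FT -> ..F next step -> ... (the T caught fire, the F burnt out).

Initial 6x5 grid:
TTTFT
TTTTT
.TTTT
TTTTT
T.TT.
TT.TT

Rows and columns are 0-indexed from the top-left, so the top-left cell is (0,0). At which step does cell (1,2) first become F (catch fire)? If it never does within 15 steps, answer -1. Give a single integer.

Step 1: cell (1,2)='T' (+3 fires, +1 burnt)
Step 2: cell (1,2)='F' (+4 fires, +3 burnt)
  -> target ignites at step 2
Step 3: cell (1,2)='.' (+5 fires, +4 burnt)
Step 4: cell (1,2)='.' (+5 fires, +5 burnt)
Step 5: cell (1,2)='.' (+3 fires, +5 burnt)
Step 6: cell (1,2)='.' (+2 fires, +3 burnt)
Step 7: cell (1,2)='.' (+1 fires, +2 burnt)
Step 8: cell (1,2)='.' (+1 fires, +1 burnt)
Step 9: cell (1,2)='.' (+1 fires, +1 burnt)
Step 10: cell (1,2)='.' (+0 fires, +1 burnt)
  fire out at step 10

2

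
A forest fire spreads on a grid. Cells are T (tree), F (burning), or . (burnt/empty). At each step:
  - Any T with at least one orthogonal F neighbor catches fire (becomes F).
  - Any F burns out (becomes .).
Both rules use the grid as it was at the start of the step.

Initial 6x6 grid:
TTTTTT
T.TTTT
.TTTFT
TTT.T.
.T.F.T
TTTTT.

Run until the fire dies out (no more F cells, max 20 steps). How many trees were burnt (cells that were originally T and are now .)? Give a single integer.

Step 1: +5 fires, +2 burnt (F count now 5)
Step 2: +6 fires, +5 burnt (F count now 6)
Step 3: +6 fires, +6 burnt (F count now 6)
Step 4: +4 fires, +6 burnt (F count now 4)
Step 5: +2 fires, +4 burnt (F count now 2)
Step 6: +1 fires, +2 burnt (F count now 1)
Step 7: +1 fires, +1 burnt (F count now 1)
Step 8: +0 fires, +1 burnt (F count now 0)
Fire out after step 8
Initially T: 26, now '.': 35
Total burnt (originally-T cells now '.'): 25

Answer: 25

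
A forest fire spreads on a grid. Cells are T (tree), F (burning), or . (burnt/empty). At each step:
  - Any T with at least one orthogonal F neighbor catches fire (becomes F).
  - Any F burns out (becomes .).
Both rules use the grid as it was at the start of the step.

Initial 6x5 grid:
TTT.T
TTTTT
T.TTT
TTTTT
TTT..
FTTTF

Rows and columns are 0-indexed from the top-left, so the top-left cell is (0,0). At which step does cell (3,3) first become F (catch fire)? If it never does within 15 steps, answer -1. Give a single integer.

Step 1: cell (3,3)='T' (+3 fires, +2 burnt)
Step 2: cell (3,3)='T' (+3 fires, +3 burnt)
Step 3: cell (3,3)='T' (+3 fires, +3 burnt)
Step 4: cell (3,3)='T' (+2 fires, +3 burnt)
Step 5: cell (3,3)='F' (+4 fires, +2 burnt)
  -> target ignites at step 5
Step 6: cell (3,3)='.' (+4 fires, +4 burnt)
Step 7: cell (3,3)='.' (+3 fires, +4 burnt)
Step 8: cell (3,3)='.' (+1 fires, +3 burnt)
Step 9: cell (3,3)='.' (+1 fires, +1 burnt)
Step 10: cell (3,3)='.' (+0 fires, +1 burnt)
  fire out at step 10

5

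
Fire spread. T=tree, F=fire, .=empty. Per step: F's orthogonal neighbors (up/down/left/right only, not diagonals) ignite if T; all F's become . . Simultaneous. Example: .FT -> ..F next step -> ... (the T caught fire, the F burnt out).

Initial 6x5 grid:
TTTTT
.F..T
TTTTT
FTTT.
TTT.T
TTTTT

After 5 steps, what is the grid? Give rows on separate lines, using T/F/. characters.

Step 1: 5 trees catch fire, 2 burn out
  TFTTT
  ....T
  FFTTT
  .FTT.
  FTT.T
  TTTTT
Step 2: 6 trees catch fire, 5 burn out
  F.FTT
  ....T
  ..FTT
  ..FT.
  .FT.T
  FTTTT
Step 3: 5 trees catch fire, 6 burn out
  ...FT
  ....T
  ...FT
  ...F.
  ..F.T
  .FTTT
Step 4: 3 trees catch fire, 5 burn out
  ....F
  ....T
  ....F
  .....
  ....T
  ..FTT
Step 5: 2 trees catch fire, 3 burn out
  .....
  ....F
  .....
  .....
  ....T
  ...FT

.....
....F
.....
.....
....T
...FT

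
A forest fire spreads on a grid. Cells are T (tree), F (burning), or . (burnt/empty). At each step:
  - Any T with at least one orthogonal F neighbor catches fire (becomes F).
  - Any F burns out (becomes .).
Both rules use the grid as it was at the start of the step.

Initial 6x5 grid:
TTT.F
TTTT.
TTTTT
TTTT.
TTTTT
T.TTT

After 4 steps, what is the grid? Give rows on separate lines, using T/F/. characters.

Step 1: 0 trees catch fire, 1 burn out
  TTT..
  TTTT.
  TTTTT
  TTTT.
  TTTTT
  T.TTT
Step 2: 0 trees catch fire, 0 burn out
  TTT..
  TTTT.
  TTTTT
  TTTT.
  TTTTT
  T.TTT
Step 3: 0 trees catch fire, 0 burn out
  TTT..
  TTTT.
  TTTTT
  TTTT.
  TTTTT
  T.TTT
Step 4: 0 trees catch fire, 0 burn out
  TTT..
  TTTT.
  TTTTT
  TTTT.
  TTTTT
  T.TTT

TTT..
TTTT.
TTTTT
TTTT.
TTTTT
T.TTT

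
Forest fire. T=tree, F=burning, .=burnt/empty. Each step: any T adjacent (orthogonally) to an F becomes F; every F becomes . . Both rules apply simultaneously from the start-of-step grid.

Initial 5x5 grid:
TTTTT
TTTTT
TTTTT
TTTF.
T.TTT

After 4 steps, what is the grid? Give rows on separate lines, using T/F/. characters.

Step 1: 3 trees catch fire, 1 burn out
  TTTTT
  TTTTT
  TTTFT
  TTF..
  T.TFT
Step 2: 6 trees catch fire, 3 burn out
  TTTTT
  TTTFT
  TTF.F
  TF...
  T.F.F
Step 3: 5 trees catch fire, 6 burn out
  TTTFT
  TTF.F
  TF...
  F....
  T....
Step 4: 5 trees catch fire, 5 burn out
  TTF.F
  TF...
  F....
  .....
  F....

TTF.F
TF...
F....
.....
F....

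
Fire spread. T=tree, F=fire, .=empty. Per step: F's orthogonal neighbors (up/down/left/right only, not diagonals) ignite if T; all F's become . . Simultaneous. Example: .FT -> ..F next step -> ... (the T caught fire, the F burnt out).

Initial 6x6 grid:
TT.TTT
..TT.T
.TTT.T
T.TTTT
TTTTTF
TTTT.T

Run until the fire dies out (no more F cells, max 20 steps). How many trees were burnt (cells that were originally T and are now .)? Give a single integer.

Step 1: +3 fires, +1 burnt (F count now 3)
Step 2: +3 fires, +3 burnt (F count now 3)
Step 3: +4 fires, +3 burnt (F count now 4)
Step 4: +5 fires, +4 burnt (F count now 5)
Step 5: +5 fires, +5 burnt (F count now 5)
Step 6: +5 fires, +5 burnt (F count now 5)
Step 7: +0 fires, +5 burnt (F count now 0)
Fire out after step 7
Initially T: 27, now '.': 34
Total burnt (originally-T cells now '.'): 25

Answer: 25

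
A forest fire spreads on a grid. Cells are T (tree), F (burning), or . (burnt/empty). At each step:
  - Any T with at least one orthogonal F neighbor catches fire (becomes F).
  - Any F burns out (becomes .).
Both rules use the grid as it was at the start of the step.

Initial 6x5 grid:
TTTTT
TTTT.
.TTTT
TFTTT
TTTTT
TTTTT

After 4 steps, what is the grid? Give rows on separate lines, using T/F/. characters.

Step 1: 4 trees catch fire, 1 burn out
  TTTTT
  TTTT.
  .FTTT
  F.FTT
  TFTTT
  TTTTT
Step 2: 6 trees catch fire, 4 burn out
  TTTTT
  TFTT.
  ..FTT
  ...FT
  F.FTT
  TFTTT
Step 3: 8 trees catch fire, 6 burn out
  TFTTT
  F.FT.
  ...FT
  ....F
  ...FT
  F.FTT
Step 4: 6 trees catch fire, 8 burn out
  F.FTT
  ...F.
  ....F
  .....
  ....F
  ...FT

F.FTT
...F.
....F
.....
....F
...FT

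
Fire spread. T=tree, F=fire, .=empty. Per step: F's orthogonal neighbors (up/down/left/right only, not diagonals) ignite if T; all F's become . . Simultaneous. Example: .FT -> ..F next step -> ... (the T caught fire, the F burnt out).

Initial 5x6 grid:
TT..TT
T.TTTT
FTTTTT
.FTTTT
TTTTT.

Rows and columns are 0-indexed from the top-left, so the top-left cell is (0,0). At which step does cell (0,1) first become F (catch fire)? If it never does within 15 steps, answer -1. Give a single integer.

Step 1: cell (0,1)='T' (+4 fires, +2 burnt)
Step 2: cell (0,1)='T' (+5 fires, +4 burnt)
Step 3: cell (0,1)='F' (+5 fires, +5 burnt)
  -> target ignites at step 3
Step 4: cell (0,1)='.' (+4 fires, +5 burnt)
Step 5: cell (0,1)='.' (+2 fires, +4 burnt)
Step 6: cell (0,1)='.' (+2 fires, +2 burnt)
Step 7: cell (0,1)='.' (+1 fires, +2 burnt)
Step 8: cell (0,1)='.' (+0 fires, +1 burnt)
  fire out at step 8

3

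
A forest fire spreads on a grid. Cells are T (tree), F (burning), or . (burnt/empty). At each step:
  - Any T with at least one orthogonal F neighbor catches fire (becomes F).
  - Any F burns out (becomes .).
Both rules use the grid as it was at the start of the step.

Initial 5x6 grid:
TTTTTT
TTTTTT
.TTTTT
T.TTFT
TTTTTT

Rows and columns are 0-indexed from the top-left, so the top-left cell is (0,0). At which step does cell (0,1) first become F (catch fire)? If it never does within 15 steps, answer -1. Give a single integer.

Step 1: cell (0,1)='T' (+4 fires, +1 burnt)
Step 2: cell (0,1)='T' (+6 fires, +4 burnt)
Step 3: cell (0,1)='T' (+5 fires, +6 burnt)
Step 4: cell (0,1)='T' (+5 fires, +5 burnt)
Step 5: cell (0,1)='T' (+3 fires, +5 burnt)
Step 6: cell (0,1)='F' (+3 fires, +3 burnt)
  -> target ignites at step 6
Step 7: cell (0,1)='.' (+1 fires, +3 burnt)
Step 8: cell (0,1)='.' (+0 fires, +1 burnt)
  fire out at step 8

6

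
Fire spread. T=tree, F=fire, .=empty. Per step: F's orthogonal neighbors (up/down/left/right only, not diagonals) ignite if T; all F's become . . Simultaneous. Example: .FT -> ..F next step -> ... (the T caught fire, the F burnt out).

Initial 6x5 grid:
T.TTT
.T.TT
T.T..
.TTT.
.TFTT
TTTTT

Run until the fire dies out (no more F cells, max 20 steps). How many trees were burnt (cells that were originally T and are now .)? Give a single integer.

Answer: 12

Derivation:
Step 1: +4 fires, +1 burnt (F count now 4)
Step 2: +6 fires, +4 burnt (F count now 6)
Step 3: +2 fires, +6 burnt (F count now 2)
Step 4: +0 fires, +2 burnt (F count now 0)
Fire out after step 4
Initially T: 20, now '.': 22
Total burnt (originally-T cells now '.'): 12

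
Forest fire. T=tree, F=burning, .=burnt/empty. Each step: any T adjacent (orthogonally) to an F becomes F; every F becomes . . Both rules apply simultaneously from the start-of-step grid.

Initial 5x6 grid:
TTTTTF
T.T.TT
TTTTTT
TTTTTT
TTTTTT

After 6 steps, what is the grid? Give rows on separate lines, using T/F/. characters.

Step 1: 2 trees catch fire, 1 burn out
  TTTTF.
  T.T.TF
  TTTTTT
  TTTTTT
  TTTTTT
Step 2: 3 trees catch fire, 2 burn out
  TTTF..
  T.T.F.
  TTTTTF
  TTTTTT
  TTTTTT
Step 3: 3 trees catch fire, 3 burn out
  TTF...
  T.T...
  TTTTF.
  TTTTTF
  TTTTTT
Step 4: 5 trees catch fire, 3 burn out
  TF....
  T.F...
  TTTF..
  TTTTF.
  TTTTTF
Step 5: 4 trees catch fire, 5 burn out
  F.....
  T.....
  TTF...
  TTTF..
  TTTTF.
Step 6: 4 trees catch fire, 4 burn out
  ......
  F.....
  TF....
  TTF...
  TTTF..

......
F.....
TF....
TTF...
TTTF..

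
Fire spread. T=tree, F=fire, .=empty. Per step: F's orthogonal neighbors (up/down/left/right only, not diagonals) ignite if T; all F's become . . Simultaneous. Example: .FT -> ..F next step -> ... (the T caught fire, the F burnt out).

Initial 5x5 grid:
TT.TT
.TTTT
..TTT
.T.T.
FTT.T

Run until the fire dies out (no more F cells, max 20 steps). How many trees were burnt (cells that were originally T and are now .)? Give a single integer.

Step 1: +1 fires, +1 burnt (F count now 1)
Step 2: +2 fires, +1 burnt (F count now 2)
Step 3: +0 fires, +2 burnt (F count now 0)
Fire out after step 3
Initially T: 16, now '.': 12
Total burnt (originally-T cells now '.'): 3

Answer: 3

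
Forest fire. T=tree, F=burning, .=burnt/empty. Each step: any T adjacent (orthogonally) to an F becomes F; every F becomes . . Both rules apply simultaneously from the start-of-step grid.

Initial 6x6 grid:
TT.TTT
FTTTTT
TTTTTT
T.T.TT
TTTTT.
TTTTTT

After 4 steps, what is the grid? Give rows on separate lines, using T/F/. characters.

Step 1: 3 trees catch fire, 1 burn out
  FT.TTT
  .FTTTT
  FTTTTT
  T.T.TT
  TTTTT.
  TTTTTT
Step 2: 4 trees catch fire, 3 burn out
  .F.TTT
  ..FTTT
  .FTTTT
  F.T.TT
  TTTTT.
  TTTTTT
Step 3: 3 trees catch fire, 4 burn out
  ...TTT
  ...FTT
  ..FTTT
  ..T.TT
  FTTTT.
  TTTTTT
Step 4: 6 trees catch fire, 3 burn out
  ...FTT
  ....FT
  ...FTT
  ..F.TT
  .FTTT.
  FTTTTT

...FTT
....FT
...FTT
..F.TT
.FTTT.
FTTTTT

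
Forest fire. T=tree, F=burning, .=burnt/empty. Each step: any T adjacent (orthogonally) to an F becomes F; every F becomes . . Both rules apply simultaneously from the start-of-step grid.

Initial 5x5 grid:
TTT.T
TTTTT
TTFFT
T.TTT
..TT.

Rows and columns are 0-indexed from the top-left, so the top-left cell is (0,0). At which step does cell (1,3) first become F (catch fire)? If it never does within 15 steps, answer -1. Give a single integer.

Step 1: cell (1,3)='F' (+6 fires, +2 burnt)
  -> target ignites at step 1
Step 2: cell (1,3)='.' (+7 fires, +6 burnt)
Step 3: cell (1,3)='.' (+4 fires, +7 burnt)
Step 4: cell (1,3)='.' (+1 fires, +4 burnt)
Step 5: cell (1,3)='.' (+0 fires, +1 burnt)
  fire out at step 5

1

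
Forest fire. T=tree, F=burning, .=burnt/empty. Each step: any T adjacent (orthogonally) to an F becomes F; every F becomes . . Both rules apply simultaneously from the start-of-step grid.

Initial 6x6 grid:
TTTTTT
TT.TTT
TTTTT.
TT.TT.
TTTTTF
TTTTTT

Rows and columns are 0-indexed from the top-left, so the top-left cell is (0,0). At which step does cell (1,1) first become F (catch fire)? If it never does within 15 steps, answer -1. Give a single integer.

Step 1: cell (1,1)='T' (+2 fires, +1 burnt)
Step 2: cell (1,1)='T' (+3 fires, +2 burnt)
Step 3: cell (1,1)='T' (+4 fires, +3 burnt)
Step 4: cell (1,1)='T' (+4 fires, +4 burnt)
Step 5: cell (1,1)='T' (+7 fires, +4 burnt)
Step 6: cell (1,1)='T' (+5 fires, +7 burnt)
Step 7: cell (1,1)='F' (+3 fires, +5 burnt)
  -> target ignites at step 7
Step 8: cell (1,1)='.' (+2 fires, +3 burnt)
Step 9: cell (1,1)='.' (+1 fires, +2 burnt)
Step 10: cell (1,1)='.' (+0 fires, +1 burnt)
  fire out at step 10

7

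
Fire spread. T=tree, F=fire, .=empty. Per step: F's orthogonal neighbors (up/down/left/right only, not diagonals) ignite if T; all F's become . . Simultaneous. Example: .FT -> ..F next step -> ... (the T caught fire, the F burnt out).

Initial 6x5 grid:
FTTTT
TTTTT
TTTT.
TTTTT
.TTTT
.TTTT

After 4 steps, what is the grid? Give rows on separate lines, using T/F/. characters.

Step 1: 2 trees catch fire, 1 burn out
  .FTTT
  FTTTT
  TTTT.
  TTTTT
  .TTTT
  .TTTT
Step 2: 3 trees catch fire, 2 burn out
  ..FTT
  .FTTT
  FTTT.
  TTTTT
  .TTTT
  .TTTT
Step 3: 4 trees catch fire, 3 burn out
  ...FT
  ..FTT
  .FTT.
  FTTTT
  .TTTT
  .TTTT
Step 4: 4 trees catch fire, 4 burn out
  ....F
  ...FT
  ..FT.
  .FTTT
  .TTTT
  .TTTT

....F
...FT
..FT.
.FTTT
.TTTT
.TTTT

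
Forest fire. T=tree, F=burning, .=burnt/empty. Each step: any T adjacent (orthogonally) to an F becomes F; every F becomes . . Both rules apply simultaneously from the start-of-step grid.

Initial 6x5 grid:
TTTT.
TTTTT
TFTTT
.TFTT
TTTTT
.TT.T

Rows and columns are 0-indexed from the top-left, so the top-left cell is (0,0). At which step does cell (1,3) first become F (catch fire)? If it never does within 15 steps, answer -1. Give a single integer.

Step 1: cell (1,3)='T' (+6 fires, +2 burnt)
Step 2: cell (1,3)='T' (+8 fires, +6 burnt)
Step 3: cell (1,3)='F' (+7 fires, +8 burnt)
  -> target ignites at step 3
Step 4: cell (1,3)='.' (+3 fires, +7 burnt)
Step 5: cell (1,3)='.' (+0 fires, +3 burnt)
  fire out at step 5

3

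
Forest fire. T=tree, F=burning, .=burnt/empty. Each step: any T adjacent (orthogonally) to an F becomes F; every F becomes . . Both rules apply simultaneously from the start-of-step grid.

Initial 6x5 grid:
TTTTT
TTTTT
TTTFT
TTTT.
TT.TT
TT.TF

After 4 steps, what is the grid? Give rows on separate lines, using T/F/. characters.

Step 1: 6 trees catch fire, 2 burn out
  TTTTT
  TTTFT
  TTF.F
  TTTF.
  TT.TF
  TT.F.
Step 2: 6 trees catch fire, 6 burn out
  TTTFT
  TTF.F
  TF...
  TTF..
  TT.F.
  TT...
Step 3: 5 trees catch fire, 6 burn out
  TTF.F
  TF...
  F....
  TF...
  TT...
  TT...
Step 4: 4 trees catch fire, 5 burn out
  TF...
  F....
  .....
  F....
  TF...
  TT...

TF...
F....
.....
F....
TF...
TT...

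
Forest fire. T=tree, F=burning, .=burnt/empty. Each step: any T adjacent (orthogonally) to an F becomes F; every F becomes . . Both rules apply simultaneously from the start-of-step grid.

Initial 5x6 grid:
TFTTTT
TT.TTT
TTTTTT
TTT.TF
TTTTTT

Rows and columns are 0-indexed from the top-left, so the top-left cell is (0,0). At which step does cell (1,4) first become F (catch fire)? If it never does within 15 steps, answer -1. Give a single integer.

Step 1: cell (1,4)='T' (+6 fires, +2 burnt)
Step 2: cell (1,4)='T' (+6 fires, +6 burnt)
Step 3: cell (1,4)='F' (+9 fires, +6 burnt)
  -> target ignites at step 3
Step 4: cell (1,4)='.' (+4 fires, +9 burnt)
Step 5: cell (1,4)='.' (+1 fires, +4 burnt)
Step 6: cell (1,4)='.' (+0 fires, +1 burnt)
  fire out at step 6

3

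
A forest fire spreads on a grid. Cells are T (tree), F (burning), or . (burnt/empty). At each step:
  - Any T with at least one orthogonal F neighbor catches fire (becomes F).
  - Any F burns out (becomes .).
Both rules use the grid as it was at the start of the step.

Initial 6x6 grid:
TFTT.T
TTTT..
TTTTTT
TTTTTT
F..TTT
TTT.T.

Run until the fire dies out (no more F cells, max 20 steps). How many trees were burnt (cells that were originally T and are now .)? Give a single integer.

Answer: 26

Derivation:
Step 1: +5 fires, +2 burnt (F count now 5)
Step 2: +7 fires, +5 burnt (F count now 7)
Step 3: +4 fires, +7 burnt (F count now 4)
Step 4: +2 fires, +4 burnt (F count now 2)
Step 5: +3 fires, +2 burnt (F count now 3)
Step 6: +3 fires, +3 burnt (F count now 3)
Step 7: +2 fires, +3 burnt (F count now 2)
Step 8: +0 fires, +2 burnt (F count now 0)
Fire out after step 8
Initially T: 27, now '.': 35
Total burnt (originally-T cells now '.'): 26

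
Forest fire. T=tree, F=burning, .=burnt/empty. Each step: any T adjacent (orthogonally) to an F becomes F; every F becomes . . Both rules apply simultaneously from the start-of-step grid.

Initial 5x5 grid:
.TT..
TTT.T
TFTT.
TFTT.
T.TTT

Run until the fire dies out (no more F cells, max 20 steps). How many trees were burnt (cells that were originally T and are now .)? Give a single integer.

Step 1: +5 fires, +2 burnt (F count now 5)
Step 2: +7 fires, +5 burnt (F count now 7)
Step 3: +2 fires, +7 burnt (F count now 2)
Step 4: +1 fires, +2 burnt (F count now 1)
Step 5: +0 fires, +1 burnt (F count now 0)
Fire out after step 5
Initially T: 16, now '.': 24
Total burnt (originally-T cells now '.'): 15

Answer: 15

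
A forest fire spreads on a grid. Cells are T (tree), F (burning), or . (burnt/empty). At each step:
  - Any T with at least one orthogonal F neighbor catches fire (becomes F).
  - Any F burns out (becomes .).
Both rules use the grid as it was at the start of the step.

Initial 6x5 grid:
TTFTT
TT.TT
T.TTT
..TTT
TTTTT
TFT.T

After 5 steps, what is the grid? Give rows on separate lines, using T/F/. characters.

Step 1: 5 trees catch fire, 2 burn out
  TF.FT
  TT.TT
  T.TTT
  ..TTT
  TFTTT
  F.F.T
Step 2: 6 trees catch fire, 5 burn out
  F...F
  TF.FT
  T.TTT
  ..TTT
  F.FTT
  ....T
Step 3: 5 trees catch fire, 6 burn out
  .....
  F...F
  T.TFT
  ..FTT
  ...FT
  ....T
Step 4: 5 trees catch fire, 5 burn out
  .....
  .....
  F.F.F
  ...FT
  ....F
  ....T
Step 5: 2 trees catch fire, 5 burn out
  .....
  .....
  .....
  ....F
  .....
  ....F

.....
.....
.....
....F
.....
....F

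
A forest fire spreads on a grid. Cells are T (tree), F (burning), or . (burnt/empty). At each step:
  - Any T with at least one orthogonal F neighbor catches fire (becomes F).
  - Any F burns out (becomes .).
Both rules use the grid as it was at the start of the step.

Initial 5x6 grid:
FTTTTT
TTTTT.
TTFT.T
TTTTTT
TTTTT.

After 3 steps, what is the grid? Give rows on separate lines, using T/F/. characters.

Step 1: 6 trees catch fire, 2 burn out
  .FTTTT
  FTFTT.
  TF.F.T
  TTFTTT
  TTTTT.
Step 2: 7 trees catch fire, 6 burn out
  ..FTTT
  .F.FT.
  F....T
  TF.FTT
  TTFTT.
Step 3: 6 trees catch fire, 7 burn out
  ...FTT
  ....F.
  .....T
  F...FT
  TF.FT.

...FTT
....F.
.....T
F...FT
TF.FT.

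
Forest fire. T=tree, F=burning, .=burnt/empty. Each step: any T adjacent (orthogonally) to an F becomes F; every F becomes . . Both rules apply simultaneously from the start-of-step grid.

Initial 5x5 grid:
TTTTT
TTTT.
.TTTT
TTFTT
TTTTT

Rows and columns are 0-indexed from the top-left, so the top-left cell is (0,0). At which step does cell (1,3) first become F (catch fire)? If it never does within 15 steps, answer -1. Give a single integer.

Step 1: cell (1,3)='T' (+4 fires, +1 burnt)
Step 2: cell (1,3)='T' (+7 fires, +4 burnt)
Step 3: cell (1,3)='F' (+6 fires, +7 burnt)
  -> target ignites at step 3
Step 4: cell (1,3)='.' (+3 fires, +6 burnt)
Step 5: cell (1,3)='.' (+2 fires, +3 burnt)
Step 6: cell (1,3)='.' (+0 fires, +2 burnt)
  fire out at step 6

3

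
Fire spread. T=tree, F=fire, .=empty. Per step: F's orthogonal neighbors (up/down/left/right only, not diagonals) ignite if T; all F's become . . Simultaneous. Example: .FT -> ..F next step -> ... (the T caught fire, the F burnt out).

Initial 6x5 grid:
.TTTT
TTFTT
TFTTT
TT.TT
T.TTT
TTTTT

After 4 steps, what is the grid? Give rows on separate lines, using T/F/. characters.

Step 1: 6 trees catch fire, 2 burn out
  .TFTT
  TF.FT
  F.FTT
  TF.TT
  T.TTT
  TTTTT
Step 2: 6 trees catch fire, 6 burn out
  .F.FT
  F...F
  ...FT
  F..TT
  T.TTT
  TTTTT
Step 3: 4 trees catch fire, 6 burn out
  ....F
  .....
  ....F
  ...FT
  F.TTT
  TTTTT
Step 4: 3 trees catch fire, 4 burn out
  .....
  .....
  .....
  ....F
  ..TFT
  FTTTT

.....
.....
.....
....F
..TFT
FTTTT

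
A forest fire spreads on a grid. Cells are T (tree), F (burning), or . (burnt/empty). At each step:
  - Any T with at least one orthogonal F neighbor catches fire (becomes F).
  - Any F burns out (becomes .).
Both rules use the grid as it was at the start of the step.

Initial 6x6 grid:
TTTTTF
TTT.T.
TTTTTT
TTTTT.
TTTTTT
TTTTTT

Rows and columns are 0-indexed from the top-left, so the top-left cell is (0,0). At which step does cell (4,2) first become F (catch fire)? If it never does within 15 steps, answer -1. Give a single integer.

Step 1: cell (4,2)='T' (+1 fires, +1 burnt)
Step 2: cell (4,2)='T' (+2 fires, +1 burnt)
Step 3: cell (4,2)='T' (+2 fires, +2 burnt)
Step 4: cell (4,2)='T' (+5 fires, +2 burnt)
Step 5: cell (4,2)='T' (+5 fires, +5 burnt)
Step 6: cell (4,2)='T' (+6 fires, +5 burnt)
Step 7: cell (4,2)='F' (+5 fires, +6 burnt)
  -> target ignites at step 7
Step 8: cell (4,2)='.' (+3 fires, +5 burnt)
Step 9: cell (4,2)='.' (+2 fires, +3 burnt)
Step 10: cell (4,2)='.' (+1 fires, +2 burnt)
Step 11: cell (4,2)='.' (+0 fires, +1 burnt)
  fire out at step 11

7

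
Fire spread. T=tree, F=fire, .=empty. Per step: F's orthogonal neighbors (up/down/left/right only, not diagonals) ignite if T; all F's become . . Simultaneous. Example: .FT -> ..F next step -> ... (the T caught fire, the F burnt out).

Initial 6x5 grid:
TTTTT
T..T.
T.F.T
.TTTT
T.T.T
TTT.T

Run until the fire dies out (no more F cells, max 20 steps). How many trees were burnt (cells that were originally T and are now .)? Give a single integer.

Step 1: +1 fires, +1 burnt (F count now 1)
Step 2: +3 fires, +1 burnt (F count now 3)
Step 3: +2 fires, +3 burnt (F count now 2)
Step 4: +3 fires, +2 burnt (F count now 3)
Step 5: +2 fires, +3 burnt (F count now 2)
Step 6: +1 fires, +2 burnt (F count now 1)
Step 7: +0 fires, +1 burnt (F count now 0)
Fire out after step 7
Initially T: 20, now '.': 22
Total burnt (originally-T cells now '.'): 12

Answer: 12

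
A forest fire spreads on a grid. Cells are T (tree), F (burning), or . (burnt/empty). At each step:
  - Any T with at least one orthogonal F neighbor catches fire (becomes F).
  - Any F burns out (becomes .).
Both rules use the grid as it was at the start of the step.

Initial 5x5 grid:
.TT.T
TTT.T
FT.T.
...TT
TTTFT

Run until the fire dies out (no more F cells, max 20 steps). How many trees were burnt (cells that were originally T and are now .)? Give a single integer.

Step 1: +5 fires, +2 burnt (F count now 5)
Step 2: +4 fires, +5 burnt (F count now 4)
Step 3: +3 fires, +4 burnt (F count now 3)
Step 4: +1 fires, +3 burnt (F count now 1)
Step 5: +0 fires, +1 burnt (F count now 0)
Fire out after step 5
Initially T: 15, now '.': 23
Total burnt (originally-T cells now '.'): 13

Answer: 13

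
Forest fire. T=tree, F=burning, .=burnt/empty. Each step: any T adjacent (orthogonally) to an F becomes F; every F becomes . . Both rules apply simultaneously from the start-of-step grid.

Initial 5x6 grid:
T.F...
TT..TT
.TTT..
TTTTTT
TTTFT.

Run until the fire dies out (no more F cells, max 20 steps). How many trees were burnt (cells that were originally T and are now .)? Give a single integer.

Step 1: +3 fires, +2 burnt (F count now 3)
Step 2: +4 fires, +3 burnt (F count now 4)
Step 3: +4 fires, +4 burnt (F count now 4)
Step 4: +2 fires, +4 burnt (F count now 2)
Step 5: +1 fires, +2 burnt (F count now 1)
Step 6: +1 fires, +1 burnt (F count now 1)
Step 7: +1 fires, +1 burnt (F count now 1)
Step 8: +0 fires, +1 burnt (F count now 0)
Fire out after step 8
Initially T: 18, now '.': 28
Total burnt (originally-T cells now '.'): 16

Answer: 16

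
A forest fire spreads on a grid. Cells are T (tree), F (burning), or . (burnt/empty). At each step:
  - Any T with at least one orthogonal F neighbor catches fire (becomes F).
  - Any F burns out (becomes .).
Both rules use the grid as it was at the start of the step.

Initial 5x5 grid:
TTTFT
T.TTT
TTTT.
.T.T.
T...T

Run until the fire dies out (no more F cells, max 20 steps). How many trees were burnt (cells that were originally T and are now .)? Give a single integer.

Answer: 14

Derivation:
Step 1: +3 fires, +1 burnt (F count now 3)
Step 2: +4 fires, +3 burnt (F count now 4)
Step 3: +3 fires, +4 burnt (F count now 3)
Step 4: +2 fires, +3 burnt (F count now 2)
Step 5: +2 fires, +2 burnt (F count now 2)
Step 6: +0 fires, +2 burnt (F count now 0)
Fire out after step 6
Initially T: 16, now '.': 23
Total burnt (originally-T cells now '.'): 14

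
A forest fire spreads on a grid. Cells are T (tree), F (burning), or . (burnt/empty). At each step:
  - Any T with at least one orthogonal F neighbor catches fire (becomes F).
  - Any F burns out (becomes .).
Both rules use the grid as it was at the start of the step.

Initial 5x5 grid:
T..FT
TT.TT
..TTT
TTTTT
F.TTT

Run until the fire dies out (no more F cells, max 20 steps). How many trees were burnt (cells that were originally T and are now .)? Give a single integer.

Answer: 14

Derivation:
Step 1: +3 fires, +2 burnt (F count now 3)
Step 2: +3 fires, +3 burnt (F count now 3)
Step 3: +4 fires, +3 burnt (F count now 4)
Step 4: +3 fires, +4 burnt (F count now 3)
Step 5: +1 fires, +3 burnt (F count now 1)
Step 6: +0 fires, +1 burnt (F count now 0)
Fire out after step 6
Initially T: 17, now '.': 22
Total burnt (originally-T cells now '.'): 14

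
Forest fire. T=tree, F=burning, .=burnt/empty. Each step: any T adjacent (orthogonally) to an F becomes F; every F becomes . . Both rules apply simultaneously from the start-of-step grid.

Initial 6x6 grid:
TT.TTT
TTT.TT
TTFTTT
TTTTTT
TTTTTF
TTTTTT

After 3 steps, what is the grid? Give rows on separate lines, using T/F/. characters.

Step 1: 7 trees catch fire, 2 burn out
  TT.TTT
  TTF.TT
  TF.FTT
  TTFTTF
  TTTTF.
  TTTTTF
Step 2: 10 trees catch fire, 7 burn out
  TT.TTT
  TF..TT
  F...FF
  TF.FF.
  TTFF..
  TTTTF.
Step 3: 8 trees catch fire, 10 burn out
  TF.TTT
  F...FF
  ......
  F.....
  TF....
  TTFF..

TF.TTT
F...FF
......
F.....
TF....
TTFF..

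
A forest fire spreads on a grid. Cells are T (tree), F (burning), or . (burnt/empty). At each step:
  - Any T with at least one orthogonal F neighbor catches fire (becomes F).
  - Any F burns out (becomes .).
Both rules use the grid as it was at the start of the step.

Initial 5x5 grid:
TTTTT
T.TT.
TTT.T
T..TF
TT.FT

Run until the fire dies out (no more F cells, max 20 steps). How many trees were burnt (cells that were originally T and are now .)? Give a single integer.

Step 1: +3 fires, +2 burnt (F count now 3)
Step 2: +0 fires, +3 burnt (F count now 0)
Fire out after step 2
Initially T: 17, now '.': 11
Total burnt (originally-T cells now '.'): 3

Answer: 3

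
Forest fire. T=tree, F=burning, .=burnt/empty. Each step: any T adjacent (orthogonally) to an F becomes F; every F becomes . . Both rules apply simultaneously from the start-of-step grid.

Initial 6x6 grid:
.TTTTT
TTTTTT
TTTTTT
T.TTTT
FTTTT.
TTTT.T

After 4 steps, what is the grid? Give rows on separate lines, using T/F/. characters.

Step 1: 3 trees catch fire, 1 burn out
  .TTTTT
  TTTTTT
  TTTTTT
  F.TTTT
  .FTTT.
  FTTT.T
Step 2: 3 trees catch fire, 3 burn out
  .TTTTT
  TTTTTT
  FTTTTT
  ..TTTT
  ..FTT.
  .FTT.T
Step 3: 5 trees catch fire, 3 burn out
  .TTTTT
  FTTTTT
  .FTTTT
  ..FTTT
  ...FT.
  ..FT.T
Step 4: 5 trees catch fire, 5 burn out
  .TTTTT
  .FTTTT
  ..FTTT
  ...FTT
  ....F.
  ...F.T

.TTTTT
.FTTTT
..FTTT
...FTT
....F.
...F.T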